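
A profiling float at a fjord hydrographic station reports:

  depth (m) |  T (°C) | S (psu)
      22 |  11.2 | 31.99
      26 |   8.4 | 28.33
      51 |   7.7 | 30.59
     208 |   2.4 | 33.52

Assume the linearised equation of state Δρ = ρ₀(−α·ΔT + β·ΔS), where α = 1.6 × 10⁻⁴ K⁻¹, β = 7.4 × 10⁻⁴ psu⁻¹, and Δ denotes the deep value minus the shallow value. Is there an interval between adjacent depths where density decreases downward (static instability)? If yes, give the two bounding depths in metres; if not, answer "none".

Evaluate Δρ/ρ₀ = −αΔT + βΔS across each adjacent pair:
  22–26 m: −αΔT+βΔS = −(1.6 × 10⁻⁴)(-2.8)+(7.4 × 10⁻⁴)(-3.66) = -2.3 × 10⁻³ → UNSTABLE
  26–51 m: −αΔT+βΔS = −(1.6 × 10⁻⁴)(-0.7)+(7.4 × 10⁻⁴)(+2.26) = 1.8 × 10⁻³ → stable
  51–208 m: −αΔT+βΔS = −(1.6 × 10⁻⁴)(-5.3)+(7.4 × 10⁻⁴)(+2.93) = 3.0 × 10⁻³ → stable
The 22–26 m interval has Δρ < 0: lighter water underlies denser water.

22–26 m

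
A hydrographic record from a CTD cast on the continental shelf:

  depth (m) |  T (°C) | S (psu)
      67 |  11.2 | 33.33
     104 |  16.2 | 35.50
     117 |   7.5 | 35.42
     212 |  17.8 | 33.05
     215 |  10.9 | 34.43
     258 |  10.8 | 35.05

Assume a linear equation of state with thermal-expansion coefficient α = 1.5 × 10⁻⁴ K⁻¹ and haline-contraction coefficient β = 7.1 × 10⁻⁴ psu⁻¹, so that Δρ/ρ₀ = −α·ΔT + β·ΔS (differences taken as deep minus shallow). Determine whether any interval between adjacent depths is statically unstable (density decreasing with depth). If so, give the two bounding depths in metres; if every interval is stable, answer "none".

Evaluate Δρ/ρ₀ = −αΔT + βΔS across each adjacent pair:
  67–104 m: −αΔT+βΔS = −(1.5 × 10⁻⁴)(+5.0)+(7.1 × 10⁻⁴)(+2.17) = 7.9 × 10⁻⁴ → stable
  104–117 m: −αΔT+βΔS = −(1.5 × 10⁻⁴)(-8.7)+(7.1 × 10⁻⁴)(-0.08) = 1.2 × 10⁻³ → stable
  117–212 m: −αΔT+βΔS = −(1.5 × 10⁻⁴)(+10.3)+(7.1 × 10⁻⁴)(-2.37) = -3.2 × 10⁻³ → UNSTABLE
  212–215 m: −αΔT+βΔS = −(1.5 × 10⁻⁴)(-6.9)+(7.1 × 10⁻⁴)(+1.38) = 2.0 × 10⁻³ → stable
  215–258 m: −αΔT+βΔS = −(1.5 × 10⁻⁴)(-0.1)+(7.1 × 10⁻⁴)(+0.62) = 4.6 × 10⁻⁴ → stable
The 117–212 m interval has Δρ < 0: lighter water underlies denser water.

117–212 m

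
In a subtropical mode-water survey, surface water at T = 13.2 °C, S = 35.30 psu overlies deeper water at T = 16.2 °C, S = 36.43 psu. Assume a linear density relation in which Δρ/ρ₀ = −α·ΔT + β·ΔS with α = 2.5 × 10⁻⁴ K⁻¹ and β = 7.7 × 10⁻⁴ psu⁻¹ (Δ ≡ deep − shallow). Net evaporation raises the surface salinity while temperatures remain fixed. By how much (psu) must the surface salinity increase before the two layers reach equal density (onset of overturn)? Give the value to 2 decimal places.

Neutral buoyancy requires −α(T_deep − T_surf) + β(S_deep − S_surf′) = 0.
S_surf′ = S_deep − (α/β)·ΔT = 36.43 − (2.5 × 10⁻⁴/7.7 × 10⁻⁴)·(+3.0) = 35.4560 psu.
Increase required: 35.4560 − 35.30 = 0.1560 psu.

0.16 psu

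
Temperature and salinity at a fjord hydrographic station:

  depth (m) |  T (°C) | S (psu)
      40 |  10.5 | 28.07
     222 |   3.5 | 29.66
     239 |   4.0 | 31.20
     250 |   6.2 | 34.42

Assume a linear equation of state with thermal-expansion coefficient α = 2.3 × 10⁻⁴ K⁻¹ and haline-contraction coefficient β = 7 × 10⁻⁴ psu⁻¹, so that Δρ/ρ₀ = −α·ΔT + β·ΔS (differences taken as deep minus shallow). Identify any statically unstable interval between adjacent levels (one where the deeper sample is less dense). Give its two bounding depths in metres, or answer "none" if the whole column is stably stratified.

none

Evaluate Δρ/ρ₀ = −αΔT + βΔS across each adjacent pair:
  40–222 m: −αΔT+βΔS = −(2.3 × 10⁻⁴)(-7.0)+(7 × 10⁻⁴)(+1.59) = 2.7 × 10⁻³ → stable
  222–239 m: −αΔT+βΔS = −(2.3 × 10⁻⁴)(+0.5)+(7 × 10⁻⁴)(+1.54) = 9.6 × 10⁻⁴ → stable
  239–250 m: −αΔT+βΔS = −(2.3 × 10⁻⁴)(+2.2)+(7 × 10⁻⁴)(+3.22) = 1.7 × 10⁻³ → stable
Every interval has Δρ > 0: the column is stably stratified throughout.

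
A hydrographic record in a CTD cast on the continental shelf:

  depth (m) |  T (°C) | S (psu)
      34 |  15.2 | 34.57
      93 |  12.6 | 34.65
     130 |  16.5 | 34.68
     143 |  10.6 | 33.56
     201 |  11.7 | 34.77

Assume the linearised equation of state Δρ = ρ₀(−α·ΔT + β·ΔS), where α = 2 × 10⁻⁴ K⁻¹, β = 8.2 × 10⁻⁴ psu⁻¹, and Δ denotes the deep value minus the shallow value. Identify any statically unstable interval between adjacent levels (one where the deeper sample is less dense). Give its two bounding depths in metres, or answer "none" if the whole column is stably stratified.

93–130 m

Evaluate Δρ/ρ₀ = −αΔT + βΔS across each adjacent pair:
  34–93 m: −αΔT+βΔS = −(2 × 10⁻⁴)(-2.6)+(8.2 × 10⁻⁴)(+0.08) = 5.9 × 10⁻⁴ → stable
  93–130 m: −αΔT+βΔS = −(2 × 10⁻⁴)(+3.9)+(8.2 × 10⁻⁴)(+0.03) = -7.6 × 10⁻⁴ → UNSTABLE
  130–143 m: −αΔT+βΔS = −(2 × 10⁻⁴)(-5.9)+(8.2 × 10⁻⁴)(-1.12) = 2.6 × 10⁻⁴ → stable
  143–201 m: −αΔT+βΔS = −(2 × 10⁻⁴)(+1.1)+(8.2 × 10⁻⁴)(+1.21) = 7.7 × 10⁻⁴ → stable
The 93–130 m interval has Δρ < 0: lighter water underlies denser water.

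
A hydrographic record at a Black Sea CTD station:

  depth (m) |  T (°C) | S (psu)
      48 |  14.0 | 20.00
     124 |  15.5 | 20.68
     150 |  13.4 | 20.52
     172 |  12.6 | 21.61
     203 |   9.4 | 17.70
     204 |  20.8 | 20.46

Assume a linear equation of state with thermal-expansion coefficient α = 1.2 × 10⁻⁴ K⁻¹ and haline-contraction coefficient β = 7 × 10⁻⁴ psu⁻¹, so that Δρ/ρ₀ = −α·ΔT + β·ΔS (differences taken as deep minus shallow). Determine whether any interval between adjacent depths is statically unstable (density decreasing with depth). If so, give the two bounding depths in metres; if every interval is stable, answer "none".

Evaluate Δρ/ρ₀ = −αΔT + βΔS across each adjacent pair:
  48–124 m: −αΔT+βΔS = −(1.2 × 10⁻⁴)(+1.5)+(7 × 10⁻⁴)(+0.68) = 3.0 × 10⁻⁴ → stable
  124–150 m: −αΔT+βΔS = −(1.2 × 10⁻⁴)(-2.1)+(7 × 10⁻⁴)(-0.16) = 1.4 × 10⁻⁴ → stable
  150–172 m: −αΔT+βΔS = −(1.2 × 10⁻⁴)(-0.8)+(7 × 10⁻⁴)(+1.09) = 8.6 × 10⁻⁴ → stable
  172–203 m: −αΔT+βΔS = −(1.2 × 10⁻⁴)(-3.2)+(7 × 10⁻⁴)(-3.91) = -2.4 × 10⁻³ → UNSTABLE
  203–204 m: −αΔT+βΔS = −(1.2 × 10⁻⁴)(+11.4)+(7 × 10⁻⁴)(+2.76) = 5.6 × 10⁻⁴ → stable
The 172–203 m interval has Δρ < 0: lighter water underlies denser water.

172–203 m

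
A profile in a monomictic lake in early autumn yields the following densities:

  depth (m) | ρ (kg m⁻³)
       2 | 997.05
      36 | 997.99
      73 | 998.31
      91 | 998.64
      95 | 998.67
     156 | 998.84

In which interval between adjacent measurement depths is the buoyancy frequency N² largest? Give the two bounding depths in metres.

Compute the density gradient over each adjacent pair:
  2–36 m: Δρ/Δz = 0.94/34 = 0.028 kg m⁻⁴
  36–73 m: Δρ/Δz = 0.32/37 = 8.6 × 10⁻³ kg m⁻⁴
  73–91 m: Δρ/Δz = 0.33/18 = 0.018 kg m⁻⁴
  91–95 m: Δρ/Δz = 0.03/4 = 7.5 × 10⁻³ kg m⁻⁴
  95–156 m: Δρ/Δz = 0.17/61 = 2.8 × 10⁻³ kg m⁻⁴
The largest gradient is in the 2–36 m interval — the pycnocline.

2–36 m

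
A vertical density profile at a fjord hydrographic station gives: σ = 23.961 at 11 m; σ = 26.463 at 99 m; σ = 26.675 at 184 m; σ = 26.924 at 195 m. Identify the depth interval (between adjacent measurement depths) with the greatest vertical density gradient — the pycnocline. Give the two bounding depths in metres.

Compute the density gradient over each adjacent pair:
  11–99 m: Δρ/Δz = 2.502/88 = 0.028 kg m⁻⁴
  99–184 m: Δρ/Δz = 0.212/85 = 2.5 × 10⁻³ kg m⁻⁴
  184–195 m: Δρ/Δz = 0.249/11 = 0.023 kg m⁻⁴
The largest gradient is in the 11–99 m interval — the pycnocline.

11–99 m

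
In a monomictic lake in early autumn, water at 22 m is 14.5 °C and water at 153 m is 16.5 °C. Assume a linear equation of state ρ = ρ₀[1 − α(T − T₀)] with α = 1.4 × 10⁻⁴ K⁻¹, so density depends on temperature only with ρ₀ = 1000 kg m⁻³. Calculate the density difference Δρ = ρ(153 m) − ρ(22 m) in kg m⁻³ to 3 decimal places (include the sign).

-0.280 kg m⁻³

ΔT = +2.0 K, Δρ/ρ₀ = −αΔT = -2.80 × 10⁻⁴.
Δρ = 1000 × (-2.80 × 10⁻⁴) = -0.280 kg m⁻³.
Negative Δρ: lighter below, statically unstable.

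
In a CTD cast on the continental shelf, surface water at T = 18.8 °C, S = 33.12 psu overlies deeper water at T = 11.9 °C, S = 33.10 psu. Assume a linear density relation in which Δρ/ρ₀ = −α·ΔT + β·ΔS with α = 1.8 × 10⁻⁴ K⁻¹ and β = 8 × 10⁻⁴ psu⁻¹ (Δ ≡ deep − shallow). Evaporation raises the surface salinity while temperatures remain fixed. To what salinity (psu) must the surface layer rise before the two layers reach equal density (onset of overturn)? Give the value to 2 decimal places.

Neutral buoyancy requires −α(T_deep − T_surf) + β(S_deep − S_surf′) = 0.
S_surf′ = S_deep − (α/β)·ΔT = 33.10 − (1.8 × 10⁻⁴/8 × 10⁻⁴)·(-6.9) = 34.6525 psu.
Increase required: 34.6525 − 33.12 = 1.5325 psu.

34.65 psu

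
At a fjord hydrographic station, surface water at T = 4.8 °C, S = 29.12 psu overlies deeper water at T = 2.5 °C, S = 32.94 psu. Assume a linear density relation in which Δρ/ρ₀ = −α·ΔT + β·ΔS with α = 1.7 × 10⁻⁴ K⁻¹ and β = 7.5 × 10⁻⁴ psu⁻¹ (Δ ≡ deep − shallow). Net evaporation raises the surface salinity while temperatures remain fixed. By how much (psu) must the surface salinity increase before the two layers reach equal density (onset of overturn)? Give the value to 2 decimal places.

4.34 psu

Neutral buoyancy requires −α(T_deep − T_surf) + β(S_deep − S_surf′) = 0.
S_surf′ = S_deep − (α/β)·ΔT = 32.94 − (1.7 × 10⁻⁴/7.5 × 10⁻⁴)·(-2.3) = 33.4613 psu.
Increase required: 33.4613 − 29.12 = 4.3413 psu.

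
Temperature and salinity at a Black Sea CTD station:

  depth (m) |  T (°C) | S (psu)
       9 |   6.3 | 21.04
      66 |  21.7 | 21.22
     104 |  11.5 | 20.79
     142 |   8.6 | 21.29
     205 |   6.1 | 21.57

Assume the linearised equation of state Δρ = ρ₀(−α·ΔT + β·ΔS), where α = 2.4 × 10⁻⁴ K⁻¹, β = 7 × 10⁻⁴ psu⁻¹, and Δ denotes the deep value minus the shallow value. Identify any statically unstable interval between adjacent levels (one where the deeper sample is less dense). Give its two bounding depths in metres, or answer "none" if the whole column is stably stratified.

9–66 m

Evaluate Δρ/ρ₀ = −αΔT + βΔS across each adjacent pair:
  9–66 m: −αΔT+βΔS = −(2.4 × 10⁻⁴)(+15.4)+(7 × 10⁻⁴)(+0.18) = -3.6 × 10⁻³ → UNSTABLE
  66–104 m: −αΔT+βΔS = −(2.4 × 10⁻⁴)(-10.2)+(7 × 10⁻⁴)(-0.43) = 2.1 × 10⁻³ → stable
  104–142 m: −αΔT+βΔS = −(2.4 × 10⁻⁴)(-2.9)+(7 × 10⁻⁴)(+0.50) = 1.0 × 10⁻³ → stable
  142–205 m: −αΔT+βΔS = −(2.4 × 10⁻⁴)(-2.5)+(7 × 10⁻⁴)(+0.28) = 8.0 × 10⁻⁴ → stable
The 9–66 m interval has Δρ < 0: lighter water underlies denser water.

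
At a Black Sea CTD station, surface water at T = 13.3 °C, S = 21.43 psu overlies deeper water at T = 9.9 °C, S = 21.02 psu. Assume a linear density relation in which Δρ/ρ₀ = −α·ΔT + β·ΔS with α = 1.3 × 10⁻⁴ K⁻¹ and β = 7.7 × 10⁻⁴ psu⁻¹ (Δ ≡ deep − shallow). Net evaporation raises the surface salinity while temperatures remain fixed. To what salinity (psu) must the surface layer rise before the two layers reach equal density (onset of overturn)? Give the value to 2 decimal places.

Neutral buoyancy requires −α(T_deep − T_surf) + β(S_deep − S_surf′) = 0.
S_surf′ = S_deep − (α/β)·ΔT = 21.02 − (1.3 × 10⁻⁴/7.7 × 10⁻⁴)·(-3.4) = 21.5940 psu.
Increase required: 21.5940 − 21.43 = 0.1640 psu.

21.59 psu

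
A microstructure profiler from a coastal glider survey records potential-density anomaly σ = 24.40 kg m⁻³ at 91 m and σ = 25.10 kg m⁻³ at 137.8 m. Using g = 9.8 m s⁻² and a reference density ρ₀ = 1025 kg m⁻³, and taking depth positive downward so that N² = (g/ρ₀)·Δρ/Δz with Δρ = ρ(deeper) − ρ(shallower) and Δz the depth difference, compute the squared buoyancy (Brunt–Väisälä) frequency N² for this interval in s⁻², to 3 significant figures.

1.43 × 10⁻⁴ s⁻²

Δρ = 1025.10 − 1024.40 = 0.70 kg m⁻³ over Δz = 137.8 − 91 = 46.8 m.
N² = (9.8/1025) × (0.70/46.8) = 1.4301 × 10⁻⁴ s⁻² ≈ 1.43 × 10⁻⁴ s⁻².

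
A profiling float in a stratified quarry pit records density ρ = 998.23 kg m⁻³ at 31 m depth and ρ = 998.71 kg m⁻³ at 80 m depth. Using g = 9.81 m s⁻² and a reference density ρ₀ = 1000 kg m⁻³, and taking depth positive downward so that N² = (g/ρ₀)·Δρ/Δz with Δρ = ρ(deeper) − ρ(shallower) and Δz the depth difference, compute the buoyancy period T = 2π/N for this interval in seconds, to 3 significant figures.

641 s

Δρ = 998.71 − 998.23 = 0.48 kg m⁻³ over Δz = 80 − 31 = 49 m.
N² = (9.81/1000) × (0.48/49) = 9.6098 × 10⁻⁵ s⁻².
N = √(9.6098 × 10⁻⁵) = 9.8030 × 10⁻³ rad s⁻¹, so T = 2π/N = 640.95 s ≈ 641 s.
N² > 0, so the interval is statically stable.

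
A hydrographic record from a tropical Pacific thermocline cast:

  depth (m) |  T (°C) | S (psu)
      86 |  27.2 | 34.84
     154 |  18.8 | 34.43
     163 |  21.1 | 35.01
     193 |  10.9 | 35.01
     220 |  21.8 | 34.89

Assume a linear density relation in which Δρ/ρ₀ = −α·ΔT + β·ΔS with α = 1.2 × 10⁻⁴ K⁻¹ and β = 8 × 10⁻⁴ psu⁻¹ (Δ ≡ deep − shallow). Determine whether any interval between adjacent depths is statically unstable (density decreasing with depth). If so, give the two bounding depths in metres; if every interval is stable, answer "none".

193–220 m

Evaluate Δρ/ρ₀ = −αΔT + βΔS across each adjacent pair:
  86–154 m: −αΔT+βΔS = −(1.2 × 10⁻⁴)(-8.4)+(8 × 10⁻⁴)(-0.41) = 6.8 × 10⁻⁴ → stable
  154–163 m: −αΔT+βΔS = −(1.2 × 10⁻⁴)(+2.3)+(8 × 10⁻⁴)(+0.58) = 1.9 × 10⁻⁴ → stable
  163–193 m: −αΔT+βΔS = −(1.2 × 10⁻⁴)(-10.2)+(8 × 10⁻⁴)(+0.00) = 1.2 × 10⁻³ → stable
  193–220 m: −αΔT+βΔS = −(1.2 × 10⁻⁴)(+10.9)+(8 × 10⁻⁴)(-0.12) = -1.4 × 10⁻³ → UNSTABLE
The 193–220 m interval has Δρ < 0: lighter water underlies denser water.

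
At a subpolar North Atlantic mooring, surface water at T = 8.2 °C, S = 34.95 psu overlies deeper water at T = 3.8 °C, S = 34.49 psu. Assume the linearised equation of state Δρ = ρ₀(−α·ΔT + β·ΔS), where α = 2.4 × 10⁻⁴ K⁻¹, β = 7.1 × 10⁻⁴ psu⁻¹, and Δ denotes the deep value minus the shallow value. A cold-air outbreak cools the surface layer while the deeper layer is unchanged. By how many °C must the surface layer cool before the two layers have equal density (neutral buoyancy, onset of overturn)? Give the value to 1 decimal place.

3.0 °C

Neutral buoyancy requires Δρ = 0, i.e. −α(T_deep − T_surf′) + β(S_deep − S_surf) = 0.
T_surf′ = T_deep − (β/α)·ΔS = 3.8 − (7.1 × 10⁻⁴/2.4 × 10⁻⁴)·(-0.46) = 5.161 °C.
Cooling required: 8.2 − (5.161) = 3.039 °C.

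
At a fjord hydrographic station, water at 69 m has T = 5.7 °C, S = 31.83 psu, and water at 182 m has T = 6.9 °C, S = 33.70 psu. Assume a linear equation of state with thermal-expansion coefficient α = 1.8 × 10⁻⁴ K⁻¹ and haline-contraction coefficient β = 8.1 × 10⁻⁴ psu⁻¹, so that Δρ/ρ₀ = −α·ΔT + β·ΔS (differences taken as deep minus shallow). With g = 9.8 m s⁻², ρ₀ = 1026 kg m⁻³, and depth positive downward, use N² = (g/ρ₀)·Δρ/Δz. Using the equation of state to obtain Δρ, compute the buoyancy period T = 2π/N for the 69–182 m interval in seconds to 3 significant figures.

592 s

ΔT = +1.2 K, ΔS = +1.87 psu (deep − shallow).
Δρ/ρ₀ = −αΔT + βΔS = -2.16 × 10⁻⁴ + 1.5147 × 10⁻³ = 1.2987 × 10⁻³, so Δρ ≈ 1.332 kg m⁻³.
N² = (g/ρ₀)·Δρ/Δz = g·(Δρ/ρ₀)/Δz = 9.8 × 1.2987 × 10⁻³ / 113 = 1.1263 × 10⁻⁴ s⁻².
N = √(1.1263 × 10⁻⁴) = 0.010613 rad s⁻¹ → T = 2π/N = 592.03 s ≈ 592 s.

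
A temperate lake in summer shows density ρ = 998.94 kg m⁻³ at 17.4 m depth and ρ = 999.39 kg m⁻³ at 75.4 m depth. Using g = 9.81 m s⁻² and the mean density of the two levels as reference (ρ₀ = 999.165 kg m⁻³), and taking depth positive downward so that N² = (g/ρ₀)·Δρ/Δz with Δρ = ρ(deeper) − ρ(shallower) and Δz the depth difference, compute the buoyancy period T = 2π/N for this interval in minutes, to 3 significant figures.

Δρ = 999.39 − 998.94 = 0.45 kg m⁻³ over Δz = 75.4 − 17.4 = 58 m.
N² = (9.81/999.165) × (0.45/58) = 7.6176 × 10⁻⁵ s⁻².
N = √(7.6176 × 10⁻⁵) = 8.7279 × 10⁻³ rad s⁻¹, so T = 2π/N = 719.90 s = 11.998 min ≈ 12.0 min.

12.0 min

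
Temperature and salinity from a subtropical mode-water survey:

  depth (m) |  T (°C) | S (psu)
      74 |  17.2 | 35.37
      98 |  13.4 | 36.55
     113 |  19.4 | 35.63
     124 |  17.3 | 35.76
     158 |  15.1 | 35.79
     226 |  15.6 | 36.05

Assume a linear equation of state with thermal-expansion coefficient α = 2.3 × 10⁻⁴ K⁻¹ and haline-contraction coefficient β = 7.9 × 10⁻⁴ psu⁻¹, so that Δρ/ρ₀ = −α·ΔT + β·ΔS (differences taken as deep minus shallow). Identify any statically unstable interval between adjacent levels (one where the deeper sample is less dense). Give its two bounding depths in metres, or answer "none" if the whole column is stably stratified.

98–113 m

Evaluate Δρ/ρ₀ = −αΔT + βΔS across each adjacent pair:
  74–98 m: −αΔT+βΔS = −(2.3 × 10⁻⁴)(-3.8)+(7.9 × 10⁻⁴)(+1.18) = 1.8 × 10⁻³ → stable
  98–113 m: −αΔT+βΔS = −(2.3 × 10⁻⁴)(+6.0)+(7.9 × 10⁻⁴)(-0.92) = -2.1 × 10⁻³ → UNSTABLE
  113–124 m: −αΔT+βΔS = −(2.3 × 10⁻⁴)(-2.1)+(7.9 × 10⁻⁴)(+0.13) = 5.9 × 10⁻⁴ → stable
  124–158 m: −αΔT+βΔS = −(2.3 × 10⁻⁴)(-2.2)+(7.9 × 10⁻⁴)(+0.03) = 5.3 × 10⁻⁴ → stable
  158–226 m: −αΔT+βΔS = −(2.3 × 10⁻⁴)(+0.5)+(7.9 × 10⁻⁴)(+0.26) = 9.0 × 10⁻⁵ → stable
The 98–113 m interval has Δρ < 0: lighter water underlies denser water.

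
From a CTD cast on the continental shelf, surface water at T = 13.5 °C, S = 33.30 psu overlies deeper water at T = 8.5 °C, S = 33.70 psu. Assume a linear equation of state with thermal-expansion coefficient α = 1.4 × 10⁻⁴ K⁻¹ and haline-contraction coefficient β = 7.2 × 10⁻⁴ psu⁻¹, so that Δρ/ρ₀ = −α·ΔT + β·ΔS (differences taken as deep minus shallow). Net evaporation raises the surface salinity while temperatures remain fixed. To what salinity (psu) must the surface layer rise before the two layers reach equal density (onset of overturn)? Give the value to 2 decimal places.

Neutral buoyancy requires −α(T_deep − T_surf) + β(S_deep − S_surf′) = 0.
S_surf′ = S_deep − (α/β)·ΔT = 33.70 − (1.4 × 10⁻⁴/7.2 × 10⁻⁴)·(-5.0) = 34.6722 psu.
Increase required: 34.6722 − 33.30 = 1.3722 psu.

34.67 psu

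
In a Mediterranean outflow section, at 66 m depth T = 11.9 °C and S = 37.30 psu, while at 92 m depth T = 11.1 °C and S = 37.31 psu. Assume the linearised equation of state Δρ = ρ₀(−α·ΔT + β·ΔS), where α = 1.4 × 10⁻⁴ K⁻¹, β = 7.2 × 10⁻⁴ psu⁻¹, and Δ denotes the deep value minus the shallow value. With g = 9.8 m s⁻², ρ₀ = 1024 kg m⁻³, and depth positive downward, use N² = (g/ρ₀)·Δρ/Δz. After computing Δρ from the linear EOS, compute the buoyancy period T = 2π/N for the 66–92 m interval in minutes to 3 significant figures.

15.6 min

ΔT = -0.8 K, ΔS = +0.01 psu (deep − shallow).
Δρ/ρ₀ = −αΔT + βΔS = 1.12 × 10⁻⁴ + 7.20 × 10⁻⁶ = 1.192 × 10⁻⁴, so Δρ ≈ 0.1221 kg m⁻³.
N² = (g/ρ₀)·Δρ/Δz = g·(Δρ/ρ₀)/Δz = 9.8 × 1.192 × 10⁻⁴ / 26 = 4.4929 × 10⁻⁵ s⁻².
N = √(4.4929 × 10⁻⁵) = 6.7029 × 10⁻³ rad s⁻¹ → T = 2π/N = 937.38 s = 15.623 min ≈ 15.6 min.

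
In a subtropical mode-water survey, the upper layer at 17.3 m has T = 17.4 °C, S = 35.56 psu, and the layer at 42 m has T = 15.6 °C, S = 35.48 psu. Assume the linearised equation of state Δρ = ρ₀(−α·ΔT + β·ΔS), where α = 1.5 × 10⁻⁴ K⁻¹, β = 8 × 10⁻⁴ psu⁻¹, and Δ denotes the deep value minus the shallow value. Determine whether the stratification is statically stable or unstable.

stable

ΔT = 15.6 − 17.4 = -1.8 K and ΔS = 35.48 − 35.56 = -0.08 psu (deep − shallow).
−αΔT = 2.70 × 10⁻⁴; βΔS = -6.40 × 10⁻⁵; sum Δρ/ρ₀ = 2.06 × 10⁻⁴.
Δρ/ρ₀ > 0, so Δρ > 0: deeper water is denser → statically stable.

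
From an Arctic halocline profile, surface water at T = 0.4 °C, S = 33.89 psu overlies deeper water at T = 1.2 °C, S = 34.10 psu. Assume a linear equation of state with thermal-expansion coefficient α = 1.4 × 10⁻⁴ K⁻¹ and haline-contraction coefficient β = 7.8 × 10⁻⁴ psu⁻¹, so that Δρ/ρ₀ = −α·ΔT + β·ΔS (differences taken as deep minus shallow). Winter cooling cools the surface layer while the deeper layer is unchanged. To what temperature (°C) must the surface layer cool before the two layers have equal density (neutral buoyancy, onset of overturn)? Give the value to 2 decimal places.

0.03 °C

Neutral buoyancy requires Δρ = 0, i.e. −α(T_deep − T_surf′) + β(S_deep − S_surf) = 0.
T_surf′ = T_deep − (β/α)·ΔS = 1.2 − (7.8 × 10⁻⁴/1.4 × 10⁻⁴)·(+0.21) = 0.0300 °C.
Cooling required: 0.4 − (0.0300) = 0.3700 °C.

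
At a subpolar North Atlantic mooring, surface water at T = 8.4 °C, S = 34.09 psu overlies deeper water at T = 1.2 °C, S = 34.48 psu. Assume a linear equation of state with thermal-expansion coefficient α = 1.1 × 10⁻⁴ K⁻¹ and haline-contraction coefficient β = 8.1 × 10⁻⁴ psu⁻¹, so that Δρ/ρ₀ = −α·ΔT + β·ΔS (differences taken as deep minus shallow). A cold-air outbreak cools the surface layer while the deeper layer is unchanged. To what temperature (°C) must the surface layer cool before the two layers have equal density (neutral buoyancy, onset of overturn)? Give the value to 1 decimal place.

Neutral buoyancy requires Δρ = 0, i.e. −α(T_deep − T_surf′) + β(S_deep − S_surf) = 0.
T_surf′ = T_deep − (β/α)·ΔS = 1.2 − (8.1 × 10⁻⁴/1.1 × 10⁻⁴)·(+0.39) = -1.672 °C.
Cooling required: 8.4 − (-1.672) = 10.072 °C.

-1.7 °C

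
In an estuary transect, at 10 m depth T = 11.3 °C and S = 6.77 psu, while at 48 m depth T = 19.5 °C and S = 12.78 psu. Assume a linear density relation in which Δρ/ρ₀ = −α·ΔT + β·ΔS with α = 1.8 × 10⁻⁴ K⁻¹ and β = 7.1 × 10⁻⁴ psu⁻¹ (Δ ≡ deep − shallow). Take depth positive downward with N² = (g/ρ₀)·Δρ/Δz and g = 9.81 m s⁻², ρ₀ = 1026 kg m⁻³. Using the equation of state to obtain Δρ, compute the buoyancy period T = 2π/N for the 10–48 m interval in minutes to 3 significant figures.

ΔT = +8.2 K, ΔS = +6.01 psu (deep − shallow).
Δρ/ρ₀ = −αΔT + βΔS = -1.476 × 10⁻³ + 4.2671 × 10⁻³ = 2.7911 × 10⁻³, so Δρ ≈ 2.864 kg m⁻³.
N² = (g/ρ₀)·Δρ/Δz = g·(Δρ/ρ₀)/Δz = 9.81 × 2.7911 × 10⁻³ / 38 = 7.2054 × 10⁻⁴ s⁻².
N = √(7.2054 × 10⁻⁴) = 0.026843 rad s⁻¹ → T = 2π/N = 234.07 s = 3.9012 min ≈ 3.90 min.

3.90 min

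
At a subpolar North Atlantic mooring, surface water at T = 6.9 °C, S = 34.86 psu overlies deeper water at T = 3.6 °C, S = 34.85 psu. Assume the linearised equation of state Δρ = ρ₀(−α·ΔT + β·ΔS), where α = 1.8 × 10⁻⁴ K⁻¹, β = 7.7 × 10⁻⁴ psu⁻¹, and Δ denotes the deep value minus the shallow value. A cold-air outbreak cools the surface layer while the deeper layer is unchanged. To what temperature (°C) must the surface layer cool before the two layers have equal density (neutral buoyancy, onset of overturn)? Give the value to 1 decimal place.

Neutral buoyancy requires Δρ = 0, i.e. −α(T_deep − T_surf′) + β(S_deep − S_surf) = 0.
T_surf′ = T_deep − (β/α)·ΔS = 3.6 − (7.7 × 10⁻⁴/1.8 × 10⁻⁴)·(-0.01) = 3.643 °C.
Cooling required: 6.9 − (3.643) = 3.257 °C.

3.6 °C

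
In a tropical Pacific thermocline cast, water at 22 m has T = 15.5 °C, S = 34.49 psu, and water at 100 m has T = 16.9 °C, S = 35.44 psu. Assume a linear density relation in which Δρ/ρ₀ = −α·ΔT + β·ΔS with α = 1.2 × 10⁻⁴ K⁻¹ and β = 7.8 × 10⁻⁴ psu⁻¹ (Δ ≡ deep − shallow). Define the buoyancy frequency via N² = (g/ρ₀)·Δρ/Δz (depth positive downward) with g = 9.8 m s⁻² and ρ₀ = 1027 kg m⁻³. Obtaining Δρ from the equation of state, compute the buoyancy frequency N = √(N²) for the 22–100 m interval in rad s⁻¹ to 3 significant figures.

ΔT = +1.4 K, ΔS = +0.95 psu (deep − shallow).
Δρ/ρ₀ = −αΔT + βΔS = -1.68 × 10⁻⁴ + 7.41 × 10⁻⁴ = 5.73 × 10⁻⁴, so Δρ ≈ 0.5885 kg m⁻³.
N² = (g/ρ₀)·Δρ/Δz = g·(Δρ/ρ₀)/Δz = 9.8 × 5.73 × 10⁻⁴ / 78 = 7.1992 × 10⁻⁵ s⁻².
N = √(7.1992 × 10⁻⁵) = 8.4848 × 10⁻³ rad s⁻¹ ≈ 8.48 × 10⁻³ rad s⁻¹.

8.48 × 10⁻³ rad s⁻¹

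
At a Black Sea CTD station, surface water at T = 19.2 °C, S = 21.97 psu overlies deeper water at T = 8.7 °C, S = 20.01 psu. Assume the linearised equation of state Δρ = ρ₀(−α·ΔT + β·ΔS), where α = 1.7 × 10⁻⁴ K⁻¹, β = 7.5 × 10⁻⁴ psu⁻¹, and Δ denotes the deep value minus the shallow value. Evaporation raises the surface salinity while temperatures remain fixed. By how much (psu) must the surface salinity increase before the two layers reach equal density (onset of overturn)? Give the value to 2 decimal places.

0.42 psu

Neutral buoyancy requires −α(T_deep − T_surf) + β(S_deep − S_surf′) = 0.
S_surf′ = S_deep − (α/β)·ΔT = 20.01 − (1.7 × 10⁻⁴/7.5 × 10⁻⁴)·(-10.5) = 22.3900 psu.
Increase required: 22.3900 − 21.97 = 0.4200 psu.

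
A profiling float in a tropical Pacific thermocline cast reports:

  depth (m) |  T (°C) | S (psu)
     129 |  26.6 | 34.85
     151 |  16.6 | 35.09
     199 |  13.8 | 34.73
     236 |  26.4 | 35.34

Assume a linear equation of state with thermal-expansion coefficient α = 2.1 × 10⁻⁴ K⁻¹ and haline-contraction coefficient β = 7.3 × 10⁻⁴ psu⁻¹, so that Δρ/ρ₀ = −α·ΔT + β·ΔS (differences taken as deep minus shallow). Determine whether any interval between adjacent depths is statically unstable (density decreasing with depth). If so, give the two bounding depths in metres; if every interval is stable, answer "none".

Evaluate Δρ/ρ₀ = −αΔT + βΔS across each adjacent pair:
  129–151 m: −αΔT+βΔS = −(2.1 × 10⁻⁴)(-10.0)+(7.3 × 10⁻⁴)(+0.24) = 2.3 × 10⁻³ → stable
  151–199 m: −αΔT+βΔS = −(2.1 × 10⁻⁴)(-2.8)+(7.3 × 10⁻⁴)(-0.36) = 3.3 × 10⁻⁴ → stable
  199–236 m: −αΔT+βΔS = −(2.1 × 10⁻⁴)(+12.6)+(7.3 × 10⁻⁴)(+0.61) = -2.2 × 10⁻³ → UNSTABLE
The 199–236 m interval has Δρ < 0: lighter water underlies denser water.

199–236 m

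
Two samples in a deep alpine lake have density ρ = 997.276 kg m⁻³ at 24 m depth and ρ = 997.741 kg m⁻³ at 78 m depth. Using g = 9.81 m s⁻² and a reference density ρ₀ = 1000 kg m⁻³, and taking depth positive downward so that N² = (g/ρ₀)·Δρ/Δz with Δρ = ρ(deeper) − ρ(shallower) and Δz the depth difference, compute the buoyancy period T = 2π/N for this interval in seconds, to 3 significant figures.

Δρ = 997.741 − 997.276 = 0.465 kg m⁻³ over Δz = 78 − 24 = 54 m.
N² = (9.81/1000) × (0.465/54) = 8.4475 × 10⁻⁵ s⁻².
N = √(8.4475 × 10⁻⁵) = 9.1910 × 10⁻³ rad s⁻¹, so T = 2π/N = 683.62 s ≈ 684 s.

684 s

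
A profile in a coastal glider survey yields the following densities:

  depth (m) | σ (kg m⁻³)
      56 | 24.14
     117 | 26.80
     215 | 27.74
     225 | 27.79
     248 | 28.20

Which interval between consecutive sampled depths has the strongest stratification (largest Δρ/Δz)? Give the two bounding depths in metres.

56–117 m

Compute the density gradient over each adjacent pair:
  56–117 m: Δρ/Δz = 2.66/61 = 0.044 kg m⁻⁴
  117–215 m: Δρ/Δz = 0.94/98 = 9.6 × 10⁻³ kg m⁻⁴
  215–225 m: Δρ/Δz = 0.05/10 = 5.0 × 10⁻³ kg m⁻⁴
  225–248 m: Δρ/Δz = 0.41/23 = 0.018 kg m⁻⁴
The largest gradient is in the 56–117 m interval — the pycnocline.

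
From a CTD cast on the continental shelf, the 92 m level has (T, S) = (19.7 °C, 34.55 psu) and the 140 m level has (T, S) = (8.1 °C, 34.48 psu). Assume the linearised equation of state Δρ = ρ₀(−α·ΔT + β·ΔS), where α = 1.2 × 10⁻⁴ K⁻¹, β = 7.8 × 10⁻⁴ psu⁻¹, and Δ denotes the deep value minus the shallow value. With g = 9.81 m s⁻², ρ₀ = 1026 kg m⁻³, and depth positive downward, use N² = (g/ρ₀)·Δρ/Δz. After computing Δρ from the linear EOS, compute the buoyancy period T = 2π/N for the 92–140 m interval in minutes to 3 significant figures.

ΔT = -11.6 K, ΔS = -0.07 psu (deep − shallow).
Δρ/ρ₀ = −αΔT + βΔS = 1.392 × 10⁻³ − 5.46 × 10⁻⁵ = 1.3374 × 10⁻³, so Δρ ≈ 1.372 kg m⁻³.
N² = (g/ρ₀)·Δρ/Δz = g·(Δρ/ρ₀)/Δz = 9.81 × 1.3374 × 10⁻³ / 48 = 2.7333 × 10⁻⁴ s⁻².
N = √(2.7333 × 10⁻⁴) = 0.016533 rad s⁻¹ → T = 2π/N = 380.04 s = 6.3340 min ≈ 6.33 min.

6.33 min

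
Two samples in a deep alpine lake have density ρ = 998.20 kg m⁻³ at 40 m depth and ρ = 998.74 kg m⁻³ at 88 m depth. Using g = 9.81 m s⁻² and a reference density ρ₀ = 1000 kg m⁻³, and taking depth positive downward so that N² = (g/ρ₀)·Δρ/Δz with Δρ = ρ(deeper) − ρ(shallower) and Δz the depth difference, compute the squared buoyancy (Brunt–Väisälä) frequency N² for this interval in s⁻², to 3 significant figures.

Δρ = 998.74 − 998.20 = 0.54 kg m⁻³ over Δz = 88 − 40 = 48 m.
N² = (9.81/1000) × (0.54/48) = 1.1036 × 10⁻⁴ s⁻² ≈ 1.10 × 10⁻⁴ s⁻².

1.10 × 10⁻⁴ s⁻²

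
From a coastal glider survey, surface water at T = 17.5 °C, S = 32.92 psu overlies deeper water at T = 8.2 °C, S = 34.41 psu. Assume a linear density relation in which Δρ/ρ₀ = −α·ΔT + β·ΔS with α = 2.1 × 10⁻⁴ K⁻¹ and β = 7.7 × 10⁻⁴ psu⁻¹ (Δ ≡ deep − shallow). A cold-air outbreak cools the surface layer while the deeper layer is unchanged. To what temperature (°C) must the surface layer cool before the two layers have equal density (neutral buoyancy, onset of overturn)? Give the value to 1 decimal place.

2.7 °C

Neutral buoyancy requires Δρ = 0, i.e. −α(T_deep − T_surf′) + β(S_deep − S_surf) = 0.
T_surf′ = T_deep − (β/α)·ΔS = 8.2 − (7.7 × 10⁻⁴/2.1 × 10⁻⁴)·(+1.49) = 2.737 °C.
Cooling required: 17.5 − (2.737) = 14.763 °C.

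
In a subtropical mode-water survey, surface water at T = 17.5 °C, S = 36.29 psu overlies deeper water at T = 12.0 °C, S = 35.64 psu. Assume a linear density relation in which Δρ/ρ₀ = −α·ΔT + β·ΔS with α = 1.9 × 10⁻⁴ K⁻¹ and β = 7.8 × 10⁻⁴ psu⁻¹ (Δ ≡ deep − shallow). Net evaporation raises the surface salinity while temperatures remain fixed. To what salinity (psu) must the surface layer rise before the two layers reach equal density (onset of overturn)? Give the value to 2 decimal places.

36.98 psu

Neutral buoyancy requires −α(T_deep − T_surf) + β(S_deep − S_surf′) = 0.
S_surf′ = S_deep − (α/β)·ΔT = 35.64 − (1.9 × 10⁻⁴/7.8 × 10⁻⁴)·(-5.5) = 36.9797 psu.
Increase required: 36.9797 − 36.29 = 0.6897 psu.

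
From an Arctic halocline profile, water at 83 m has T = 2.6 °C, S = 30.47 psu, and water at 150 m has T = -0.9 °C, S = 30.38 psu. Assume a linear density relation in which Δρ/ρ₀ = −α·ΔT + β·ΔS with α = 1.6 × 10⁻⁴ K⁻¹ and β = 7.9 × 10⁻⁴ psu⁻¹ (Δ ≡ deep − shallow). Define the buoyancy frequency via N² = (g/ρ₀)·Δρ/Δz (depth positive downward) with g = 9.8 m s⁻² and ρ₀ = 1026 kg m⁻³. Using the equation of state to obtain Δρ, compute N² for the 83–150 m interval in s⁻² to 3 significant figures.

7.15 × 10⁻⁵ s⁻²

ΔT = -3.5 K, ΔS = -0.09 psu (deep − shallow).
Δρ/ρ₀ = −αΔT + βΔS = 5.60 × 10⁻⁴ − 7.11 × 10⁻⁵ = 4.889 × 10⁻⁴, so Δρ ≈ 0.5016 kg m⁻³.
N² = (g/ρ₀)·Δρ/Δz = g·(Δρ/ρ₀)/Δz = 9.8 × 4.889 × 10⁻⁴ / 67 = 7.1511 × 10⁻⁵ s⁻² ≈ 7.15 × 10⁻⁵ s⁻².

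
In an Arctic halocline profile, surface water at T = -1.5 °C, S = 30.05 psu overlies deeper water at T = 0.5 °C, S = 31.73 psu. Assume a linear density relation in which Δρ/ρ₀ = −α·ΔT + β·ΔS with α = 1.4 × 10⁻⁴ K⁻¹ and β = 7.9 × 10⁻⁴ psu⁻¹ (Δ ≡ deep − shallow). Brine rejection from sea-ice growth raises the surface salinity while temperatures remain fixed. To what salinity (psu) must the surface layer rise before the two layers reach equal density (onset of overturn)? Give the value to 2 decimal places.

Neutral buoyancy requires −α(T_deep − T_surf) + β(S_deep − S_surf′) = 0.
S_surf′ = S_deep − (α/β)·ΔT = 31.73 − (1.4 × 10⁻⁴/7.9 × 10⁻⁴)·(+2.0) = 31.3756 psu.
Increase required: 31.3756 − 30.05 = 1.3256 psu.

31.38 psu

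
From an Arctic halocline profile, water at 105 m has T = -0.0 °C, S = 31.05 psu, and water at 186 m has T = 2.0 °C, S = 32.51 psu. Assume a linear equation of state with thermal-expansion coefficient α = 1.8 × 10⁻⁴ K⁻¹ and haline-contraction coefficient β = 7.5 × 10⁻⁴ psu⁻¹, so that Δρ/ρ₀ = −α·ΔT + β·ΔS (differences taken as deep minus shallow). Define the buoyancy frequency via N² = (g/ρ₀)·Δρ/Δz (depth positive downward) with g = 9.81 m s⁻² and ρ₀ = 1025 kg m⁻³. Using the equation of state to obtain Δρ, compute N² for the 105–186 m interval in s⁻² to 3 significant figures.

ΔT = +2.0 K, ΔS = +1.46 psu (deep − shallow).
Δρ/ρ₀ = −αΔT + βΔS = -3.60 × 10⁻⁴ + 1.095 × 10⁻³ = 7.35 × 10⁻⁴, so Δρ ≈ 0.7534 kg m⁻³.
N² = (g/ρ₀)·Δρ/Δz = g·(Δρ/ρ₀)/Δz = 9.81 × 7.35 × 10⁻⁴ / 81 = 8.9017 × 10⁻⁵ s⁻² ≈ 8.90 × 10⁻⁵ s⁻².

8.90 × 10⁻⁵ s⁻²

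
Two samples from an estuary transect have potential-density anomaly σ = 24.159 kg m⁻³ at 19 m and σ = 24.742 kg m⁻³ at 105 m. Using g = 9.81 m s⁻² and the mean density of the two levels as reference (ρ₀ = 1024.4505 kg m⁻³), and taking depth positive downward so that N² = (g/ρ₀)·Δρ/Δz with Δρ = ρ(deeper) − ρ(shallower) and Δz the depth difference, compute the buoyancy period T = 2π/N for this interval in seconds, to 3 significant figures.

Δρ = 1024.742 − 1024.159 = 0.583 kg m⁻³ over Δz = 105 − 19 = 86 m.
N² = (9.81/1024.4505) × (0.583/86) = 6.4915 × 10⁻⁵ s⁻².
N = √(6.4915 × 10⁻⁵) = 8.0570 × 10⁻³ rad s⁻¹, so T = 2π/N = 779.84 s ≈ 780 s.

780 s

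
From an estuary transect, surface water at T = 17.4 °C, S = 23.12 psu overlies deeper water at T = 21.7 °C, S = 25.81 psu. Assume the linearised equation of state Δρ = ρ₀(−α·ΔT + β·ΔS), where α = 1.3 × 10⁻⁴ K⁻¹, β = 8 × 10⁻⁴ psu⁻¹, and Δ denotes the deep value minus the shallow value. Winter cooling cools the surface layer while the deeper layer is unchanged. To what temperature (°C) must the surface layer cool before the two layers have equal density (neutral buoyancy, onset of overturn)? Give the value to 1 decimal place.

Neutral buoyancy requires Δρ = 0, i.e. −α(T_deep − T_surf′) + β(S_deep − S_surf) = 0.
T_surf′ = T_deep − (β/α)·ΔS = 21.7 − (8 × 10⁻⁴/1.3 × 10⁻⁴)·(+2.69) = 5.146 °C.
Cooling required: 17.4 − (5.146) = 12.254 °C.

5.1 °C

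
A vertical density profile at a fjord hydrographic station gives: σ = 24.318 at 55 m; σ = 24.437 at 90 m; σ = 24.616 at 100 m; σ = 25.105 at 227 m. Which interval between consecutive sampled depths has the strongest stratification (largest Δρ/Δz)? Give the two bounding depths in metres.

Compute the density gradient over each adjacent pair:
  55–90 m: Δρ/Δz = 0.119/35 = 3.4 × 10⁻³ kg m⁻⁴
  90–100 m: Δρ/Δz = 0.179/10 = 0.018 kg m⁻⁴
  100–227 m: Δρ/Δz = 0.489/127 = 3.9 × 10⁻³ kg m⁻⁴
The largest gradient is in the 90–100 m interval — the pycnocline.

90–100 m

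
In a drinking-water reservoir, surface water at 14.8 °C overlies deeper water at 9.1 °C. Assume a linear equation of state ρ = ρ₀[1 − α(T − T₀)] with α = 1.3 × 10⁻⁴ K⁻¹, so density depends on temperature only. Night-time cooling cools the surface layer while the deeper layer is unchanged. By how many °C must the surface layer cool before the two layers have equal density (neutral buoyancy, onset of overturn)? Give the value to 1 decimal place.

With temperature the only control, equal density requires T_surf′ = T_deep.
T_surf′ = 9.1 °C.
Cooling required: 14.8 − 9.1 = 5.7 °C.

5.7 °C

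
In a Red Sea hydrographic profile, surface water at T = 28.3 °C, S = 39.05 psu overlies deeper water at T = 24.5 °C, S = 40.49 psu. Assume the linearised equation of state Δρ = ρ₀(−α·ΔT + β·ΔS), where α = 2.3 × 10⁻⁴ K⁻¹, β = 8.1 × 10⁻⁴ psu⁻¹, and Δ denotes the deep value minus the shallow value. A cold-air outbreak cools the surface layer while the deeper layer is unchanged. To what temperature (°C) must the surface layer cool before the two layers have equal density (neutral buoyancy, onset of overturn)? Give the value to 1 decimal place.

Neutral buoyancy requires Δρ = 0, i.e. −α(T_deep − T_surf′) + β(S_deep − S_surf) = 0.
T_surf′ = T_deep − (β/α)·ΔS = 24.5 − (8.1 × 10⁻⁴/2.3 × 10⁻⁴)·(+1.44) = 19.429 °C.
Cooling required: 28.3 − (19.429) = 8.871 °C.

19.4 °C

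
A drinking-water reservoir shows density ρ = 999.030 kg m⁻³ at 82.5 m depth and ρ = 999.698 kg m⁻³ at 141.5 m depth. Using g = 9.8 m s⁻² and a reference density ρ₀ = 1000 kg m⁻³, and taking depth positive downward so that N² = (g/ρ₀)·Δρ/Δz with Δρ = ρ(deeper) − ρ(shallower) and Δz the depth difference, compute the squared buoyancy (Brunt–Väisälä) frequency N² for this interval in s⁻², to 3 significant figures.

Δρ = 999.698 − 999.030 = 0.668 kg m⁻³ over Δz = 141.5 − 82.5 = 59 m.
N² = (9.8/1000) × (0.668/59) = 1.1096 × 10⁻⁴ s⁻² ≈ 1.11 × 10⁻⁴ s⁻².

1.11 × 10⁻⁴ s⁻²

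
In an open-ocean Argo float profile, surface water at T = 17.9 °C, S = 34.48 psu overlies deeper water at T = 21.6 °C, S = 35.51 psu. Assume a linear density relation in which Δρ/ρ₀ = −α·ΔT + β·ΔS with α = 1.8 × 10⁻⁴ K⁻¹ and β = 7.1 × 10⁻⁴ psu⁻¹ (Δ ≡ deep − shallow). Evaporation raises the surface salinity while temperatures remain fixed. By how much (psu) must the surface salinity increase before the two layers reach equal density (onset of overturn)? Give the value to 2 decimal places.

0.09 psu

Neutral buoyancy requires −α(T_deep − T_surf) + β(S_deep − S_surf′) = 0.
S_surf′ = S_deep − (α/β)·ΔT = 35.51 − (1.8 × 10⁻⁴/7.1 × 10⁻⁴)·(+3.7) = 34.5720 psu.
Increase required: 34.5720 − 34.48 = 0.0920 psu.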